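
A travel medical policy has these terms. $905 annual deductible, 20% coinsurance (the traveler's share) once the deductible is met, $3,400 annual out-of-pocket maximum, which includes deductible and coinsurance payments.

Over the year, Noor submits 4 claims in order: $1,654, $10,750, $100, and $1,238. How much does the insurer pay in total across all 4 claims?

$10,342

#1 ($1,654): $905 finishes the deductible; $749 goes to coinsurance; 20% of $749 = $149.80. Traveler pays $1,054.80; OOP now $1,054.80. Insurer: $1,654 − $1,054.80 = $599.20.
#2 ($10,750): 20% coinsurance on $10,750 = $2,150. Traveler owes $2,150 (running OOP $3,204.80). Plan pays $10,750 − $2,150 = $8,600.
#3 ($100): deductible met; 20% of $100 = $20. Traveler pays $20; OOP now $3,224.80. Insurer: $100 − $20 = $80.
#4 ($1,238): deductible already satisfied, so traveler's share is 20% × $1,238 = $247.60. Adding that to $3,224.80 gives $3,472.40, past the $3,400 cap; traveler pays only $3,400 − $3,224.80 = $175.20. Plan pays $1,238 − $175.20 = $1,062.80.
Insurer total: $599.20 + $8,600 + $80 + $1,062.80 = $10,342.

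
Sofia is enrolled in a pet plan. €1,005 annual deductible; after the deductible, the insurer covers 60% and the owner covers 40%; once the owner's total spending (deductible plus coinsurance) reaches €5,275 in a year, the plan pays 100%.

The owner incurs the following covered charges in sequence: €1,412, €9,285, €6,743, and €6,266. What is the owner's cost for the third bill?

Claim 1 — €1,412: deductible takes €1,005, €407 remains; 40% of €407 = €162.80. Owner owes €1,167.80 (running OOP €1,167.80).
Claim 2 — €9,285: 40% coinsurance on €9,285 = €3,714. Owner pays €3,714; OOP now €4,881.80.
Claim 3 — €6,743: 40% coinsurance on €6,743 = €2,697.20. That would push OOP to €7,579, over the €5,275 cap, so owner pays €5,275 − €4,881.80 = €393.20.

€393.20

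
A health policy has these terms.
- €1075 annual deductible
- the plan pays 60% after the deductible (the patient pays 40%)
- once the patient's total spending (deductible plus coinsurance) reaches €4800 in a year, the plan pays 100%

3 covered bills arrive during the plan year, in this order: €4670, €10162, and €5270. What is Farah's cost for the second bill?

#1 (€4670): deductible takes €1075, €3595 remains; 40% of €3595 = €1438. Patient pays €2513; OOP now €2513.
#2 (€10162): deductible met; 40% of €10162 = €4064.80. OOP would hit €6577.80 > €4800, so the cap limits the patient to €4800 − €2513 = €2287.

€2287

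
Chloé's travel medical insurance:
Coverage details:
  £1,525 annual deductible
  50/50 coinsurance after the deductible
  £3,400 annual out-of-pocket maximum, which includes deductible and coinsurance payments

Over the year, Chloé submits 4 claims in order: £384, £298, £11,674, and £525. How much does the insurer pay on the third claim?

£8,956

Claim 1 (£384): all of it applies to the deductible. Cost to traveler: £384. OOP to date £384. Plan pays £384 − £384 = £0.
Claim 2 (£298): entire amount goes to the deductible. Traveler pays £298; OOP now £682. Insurer: £298 − £298 = £0.
Claim 3 (£11,674): deductible takes £843, £10,831 remains; 50% of £10,831 = £5,415.50. Deductible plus coinsurance: £843 + £5,415.50 = £6,258.50. That would push OOP to £6,940.50, over the £3,400 cap, so traveler pays £3,400 − £682 = £2,718. Insurer: £11,674 − £2,718 = £8,956.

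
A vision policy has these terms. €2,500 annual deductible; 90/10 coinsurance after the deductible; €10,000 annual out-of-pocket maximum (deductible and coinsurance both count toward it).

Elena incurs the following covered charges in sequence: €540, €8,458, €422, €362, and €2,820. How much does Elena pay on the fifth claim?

Claim 1 — €540: all of it applies to the deductible. Cost to member: €540. OOP to date €540.
Claim 2 — €8,458: €1,960 finishes the deductible; €6,498 goes to coinsurance; coinsurance €6,498 × 10% = €649.80. Cost to member: €2,609.80. OOP to date €3,149.80.
Claim 3 — €422: deductible already satisfied, so member's share is 10% × €422 = €42.20. Cost to member: €42.20. OOP to date €3,192.
Claim 4 — €362: deductible already satisfied, so member's share is 10% × €362 = €36.20. Member pays €36.20; OOP now €3,228.20.
Claim 5 — €2,820: deductible met; 10% of €2,820 = €282. Cost to member: €282. OOP to date €3,510.20.

€282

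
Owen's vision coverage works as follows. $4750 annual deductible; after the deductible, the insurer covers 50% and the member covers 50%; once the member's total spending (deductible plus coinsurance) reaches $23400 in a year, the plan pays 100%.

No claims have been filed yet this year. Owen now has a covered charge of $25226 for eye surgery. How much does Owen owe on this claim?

The full $4750 deductible is still open; $4750 of this bill applies to it.
That leaves $25226 − $4750 = $20476 for coinsurance.
Member's 50% share of $20476 is $10238.
So the member owes $4750 + $10238 = $14988 before any cap.
Cumulative spending $0 + $14988 = $14988 stays under the $23400 maximum.

$14988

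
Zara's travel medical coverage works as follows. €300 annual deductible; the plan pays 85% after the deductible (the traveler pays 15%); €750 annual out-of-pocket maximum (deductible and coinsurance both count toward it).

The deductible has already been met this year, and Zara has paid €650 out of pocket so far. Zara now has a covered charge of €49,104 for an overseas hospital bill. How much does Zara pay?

With the deductible met, the entire €49,104 is subject to coinsurance.
Coinsurance: €49,104 × 15% = €7,365.60.
Year-to-date out-of-pocket would reach €650 + €7,365.60 = €8,015.60, above the €750 maximum, so the traveler pays only €750 − €650 = €100.

€100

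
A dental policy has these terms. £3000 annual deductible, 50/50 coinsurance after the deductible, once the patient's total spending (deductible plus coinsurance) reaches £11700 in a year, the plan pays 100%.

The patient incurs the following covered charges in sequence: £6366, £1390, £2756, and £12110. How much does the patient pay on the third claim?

£1378

Claim 1 — £6366: £3000 finishes the deductible; £3366 goes to coinsurance; 50% of £3366 = £1683. Patient pays £4683; OOP now £4683.
Claim 2 — £1390: deductible already satisfied, so patient's share is 50% × £1390 = £695. Patient owes £695 (running OOP £5378).
Claim 3 — £2756: deductible met; 50% of £2756 = £1378. Patient pays £1378; OOP now £6756.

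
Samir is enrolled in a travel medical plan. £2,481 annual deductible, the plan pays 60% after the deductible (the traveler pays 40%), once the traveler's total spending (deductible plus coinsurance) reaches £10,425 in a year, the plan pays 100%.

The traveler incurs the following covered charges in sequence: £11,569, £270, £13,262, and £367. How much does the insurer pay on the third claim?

£9,061.20

Claim 1 (£11,569): deductible takes £2,481, £9,088 remains; 40% of £9,088 = £3,635.20. Traveler owes £6,116.20 (running OOP £6,116.20). Insurer: £11,569 − £6,116.20 = £5,452.80.
Claim 2 (£270): deductible met; 40% of £270 = £108. Traveler pays £108; OOP now £6,224.20. Plan pays £270 − £108 = £162.
Claim 3 (£13,262): 40% coinsurance on £13,262 = £5,304.80. Adding that to £6,224.20 gives £11,529, past the £10,425 cap; traveler pays only £10,425 − £6,224.20 = £4,200.80. Plan pays £13,262 − £4,200.80 = £9,061.20.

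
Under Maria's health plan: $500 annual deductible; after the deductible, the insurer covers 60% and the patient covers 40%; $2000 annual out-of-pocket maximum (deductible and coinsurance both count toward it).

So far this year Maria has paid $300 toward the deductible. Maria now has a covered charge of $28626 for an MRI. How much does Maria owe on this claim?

Deductible still to meet: $500 − $300 = $200.
After the $200 deductible portion, $28626 − $200 = $28426 is subject to coinsurance.
40% of $28426 = $11370.40 falls to the patient.
Patient responsibility before any cap: $200 + $11370.40 = $11570.40.
Adding $11570.40 to the $300 already spent would give $11870.40, which exceeds the $2000 cap; the patient pays just $2000 − $300 = $1700.

$1700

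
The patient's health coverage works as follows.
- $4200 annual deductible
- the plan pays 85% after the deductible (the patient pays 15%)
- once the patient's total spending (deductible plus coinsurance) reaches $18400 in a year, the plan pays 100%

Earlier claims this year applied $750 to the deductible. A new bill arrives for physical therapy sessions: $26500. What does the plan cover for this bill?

Deductible still to meet: $4200 − $750 = $3450.
After the $3450 deductible portion, $26500 − $3450 = $23050 is subject to coinsurance.
15% of $23050 = $3457.50 falls to the patient.
Patient responsibility before any cap: $3450 + $3457.50 = $6907.50.
Cumulative spending $750 + $6907.50 = $7657.50 stays under the $18400 maximum.
Insurer pays the balance: $26500 − $6907.50 = $19592.50.

$19592.50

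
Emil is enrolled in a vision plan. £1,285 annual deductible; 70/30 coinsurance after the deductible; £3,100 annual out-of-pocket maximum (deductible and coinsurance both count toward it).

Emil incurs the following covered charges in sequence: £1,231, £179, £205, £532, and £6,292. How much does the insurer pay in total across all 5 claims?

£5,339

Claim 1 (£1,231): all of it applies to the deductible. Member owes £1,231 (running OOP £1,231). Insurer: £1,231 − £1,231 = £0.
Claim 2 (£179): £54 to deductible, leaving £125; coinsurance £125 × 30% = £37.50. Cost to member: £91.50. OOP to date £1,322.50. Plan pays £179 − £91.50 = £87.50.
Claim 3 (£205): deductible already satisfied, so member's share is 30% × £205 = £61.50. Member pays £61.50; OOP now £1,384. Plan pays £205 − £61.50 = £143.50.
Claim 4 (£532): 30% coinsurance on £532 = £159.60. Member pays £159.60; OOP now £1,543.60. Plan pays £532 − £159.60 = £372.40.
Claim 5 (£6,292): deductible met; 30% of £6,292 = £1,887.60. Adding that to £1,543.60 gives £3,431.20, past the £3,100 cap; member pays only £3,100 − £1,543.60 = £1,556.40. Insurer: £6,292 − £1,556.40 = £4,735.60.
Insurer total = bills − member's total = £8,439 − £3,100 = £5,339.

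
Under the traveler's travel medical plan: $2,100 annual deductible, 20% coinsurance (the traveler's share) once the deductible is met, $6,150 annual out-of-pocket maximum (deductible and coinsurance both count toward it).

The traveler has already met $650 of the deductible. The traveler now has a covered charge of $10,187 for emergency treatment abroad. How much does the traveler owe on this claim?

$3,197.40

Remaining deductible: $2,100 − $650 = $1,450.
The remaining $8,737 (= $10,187 − $1,450) moves to coinsurance.
20% of $8,737 = $1,747.40 falls to the traveler.
So the traveler owes $1,450 + $1,747.40 = $3,197.40 before any cap.
Year-to-date out-of-pocket becomes $650 + $3,197.40 = $3,847.40, still under the $6,150 maximum, so no cap applies.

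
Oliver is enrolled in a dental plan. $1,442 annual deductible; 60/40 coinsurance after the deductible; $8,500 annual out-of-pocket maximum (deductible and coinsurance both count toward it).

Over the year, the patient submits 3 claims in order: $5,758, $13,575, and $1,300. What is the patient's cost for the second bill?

$5,331.60

Bill 1, $5,758: $1,442 to deductible, leaving $4,316; patient's 40% is $1,726.40. Patient pays $3,168.40; OOP now $3,168.40.
Bill 2, $13,575: deductible already satisfied, so patient's share is 40% × $13,575 = $5,430. Adding that to $3,168.40 gives $8,598.40, past the $8,500 cap; patient pays only $8,500 − $3,168.40 = $5,331.60.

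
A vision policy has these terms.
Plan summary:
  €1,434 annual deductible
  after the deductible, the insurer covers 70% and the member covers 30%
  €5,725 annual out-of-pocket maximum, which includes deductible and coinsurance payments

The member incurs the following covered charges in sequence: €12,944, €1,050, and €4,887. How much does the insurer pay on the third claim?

€4,364

Claim 1 — €12,944: €1,434 to deductible, leaving €11,510; coinsurance €11,510 × 30% = €3,453. Member owes €4,887 (running OOP €4,887). Plan pays €12,944 − €4,887 = €8,057.
Claim 2 — €1,050: deductible already satisfied, so member's share is 30% × €1,050 = €315. Cost to member: €315. OOP to date €5,202. Insurer: €1,050 − €315 = €735.
Claim 3 — €4,887: deductible already satisfied, so member's share is 30% × €4,887 = €1,466.10. OOP would hit €6,668.10 > €5,725, so the cap limits the member to €5,725 − €5,202 = €523. Insurer: €4,887 − €523 = €4,364.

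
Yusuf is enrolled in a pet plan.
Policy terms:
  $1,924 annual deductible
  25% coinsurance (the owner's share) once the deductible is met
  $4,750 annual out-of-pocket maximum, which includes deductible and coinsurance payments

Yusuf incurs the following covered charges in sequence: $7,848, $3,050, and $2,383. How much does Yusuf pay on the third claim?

$582.50

Bill 1, $7,848: deductible takes $1,924, $5,924 remains; coinsurance $5,924 × 25% = $1,481. Owner owes $3,405 (running OOP $3,405).
Bill 2, $3,050: deductible met; 25% of $3,050 = $762.50. Cost to owner: $762.50. OOP to date $4,167.50.
Bill 3, $2,383: deductible met; 25% of $2,383 = $595.75. Adding that to $4,167.50 gives $4,763.25, past the $4,750 cap; owner pays only $4,750 − $4,167.50 = $582.50.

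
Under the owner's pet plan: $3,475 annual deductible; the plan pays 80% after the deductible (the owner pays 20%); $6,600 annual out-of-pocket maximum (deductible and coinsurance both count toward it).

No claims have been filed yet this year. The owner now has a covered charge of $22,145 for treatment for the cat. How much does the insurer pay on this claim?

$15,545

The full $3,475 deductible is still open; $3,475 of this bill applies to it.
The remaining $18,670 (= $22,145 − $3,475) moves to coinsurance.
Owner's 20% share of $18,670 is $3,734.
So the owner owes $3,475 + $3,734 = $7,209 before any cap.
That would bring total out-of-pocket to $7,209, past the $6,600 cap. The owner is capped at $6,600 − $0 = $6,600 on this claim.
The insurer covers the remainder: $22,145 − $6,600 = $15,545.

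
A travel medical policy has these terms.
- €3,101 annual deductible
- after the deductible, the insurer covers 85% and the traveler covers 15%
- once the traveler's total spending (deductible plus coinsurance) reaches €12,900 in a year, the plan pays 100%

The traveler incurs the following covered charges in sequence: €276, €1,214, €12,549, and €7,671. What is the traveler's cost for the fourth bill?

€1,150.65

Bill 1, €276: all of it applies to the deductible. Cost to traveler: €276. OOP to date €276.
Bill 2, €1,214: entire amount goes to the deductible. Cost to traveler: €1,214. OOP to date €1,490.
Bill 3, €12,549: deductible takes €1,611, €10,938 remains; 15% of €10,938 = €1,640.70. Traveler owes €3,251.70 (running OOP €4,741.70).
Bill 4, €7,671: 15% coinsurance on €7,671 = €1,150.65. Cost to traveler: €1,150.65. OOP to date €5,892.35.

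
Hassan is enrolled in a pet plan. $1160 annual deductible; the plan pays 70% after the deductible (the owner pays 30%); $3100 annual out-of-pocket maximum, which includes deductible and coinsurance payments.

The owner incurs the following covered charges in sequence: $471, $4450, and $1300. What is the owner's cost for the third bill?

$390

Claim 1 ($471): all of it applies to the deductible. Cost to owner: $471. OOP to date $471.
Claim 2 ($4450): $689 finishes the deductible; $3761 goes to coinsurance; owner's 30% is $1128.30. Cost to owner: $1817.30. OOP to date $2288.30.
Claim 3 ($1300): 30% coinsurance on $1300 = $390. Owner pays $390; OOP now $2678.30.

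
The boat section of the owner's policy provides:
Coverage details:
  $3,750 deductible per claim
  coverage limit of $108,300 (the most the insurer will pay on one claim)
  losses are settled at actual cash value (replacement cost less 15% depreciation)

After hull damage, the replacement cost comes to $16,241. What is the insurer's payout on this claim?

$10,054.85

Actual cash value after 15% depreciation: $16,241 × 85% = $13,804.85.
Subtract the deductible: $13,804.85 − $3,750 = $10,054.85.
$10,054.85 ≤ $108,300, so the limit doesn't bind; insurer pays $10,054.85.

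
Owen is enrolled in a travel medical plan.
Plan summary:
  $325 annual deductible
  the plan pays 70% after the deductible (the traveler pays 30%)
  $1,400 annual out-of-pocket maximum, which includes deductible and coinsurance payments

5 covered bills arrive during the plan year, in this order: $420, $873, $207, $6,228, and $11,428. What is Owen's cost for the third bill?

Claim 1 — $420: $325 finishes the deductible; $95 goes to coinsurance; 30% of $95 = $28.50. Traveler pays $353.50; OOP now $353.50.
Claim 2 — $873: deductible already satisfied, so traveler's share is 30% × $873 = $261.90. Traveler owes $261.90 (running OOP $615.40).
Claim 3 — $207: 30% coinsurance on $207 = $62.10. Traveler pays $62.10; OOP now $677.50.

$62.10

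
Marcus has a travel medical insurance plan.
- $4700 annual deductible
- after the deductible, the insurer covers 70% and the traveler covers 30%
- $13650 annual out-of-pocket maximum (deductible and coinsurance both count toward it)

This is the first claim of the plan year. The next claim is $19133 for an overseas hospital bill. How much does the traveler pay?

The full $4700 deductible is still open; $4700 of this bill applies to it.
After the $4700 deductible portion, $19133 − $4700 = $14433 is subject to coinsurance.
30% of $14433 = $4329.90 falls to the traveler.
Traveler responsibility before any cap: $4700 + $4329.90 = $9029.90.
Total out-of-pocket so far would be $0 + $9029.90 = $9029.90, below the $13650 cap — no reduction.

$9029.90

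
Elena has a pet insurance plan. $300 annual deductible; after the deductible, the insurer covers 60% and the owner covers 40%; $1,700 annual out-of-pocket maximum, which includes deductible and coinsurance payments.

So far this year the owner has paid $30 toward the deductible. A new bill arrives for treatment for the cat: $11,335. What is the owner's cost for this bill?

$1,670

$30 of the $300 deductible is already met, leaving $270.
That leaves $11,335 − $270 = $11,065 for coinsurance.
40% of $11,065 = $4,426 falls to the owner.
Owner responsibility before any cap: $270 + $4,426 = $4,696.
Adding $4,696 to the $30 already spent would give $4,726, which exceeds the $1,700 cap; the owner pays just $1,700 − $30 = $1,670.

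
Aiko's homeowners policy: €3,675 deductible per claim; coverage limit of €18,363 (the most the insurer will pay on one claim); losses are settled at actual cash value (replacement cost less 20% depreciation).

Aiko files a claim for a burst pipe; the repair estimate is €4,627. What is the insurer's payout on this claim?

Actual cash value after 20% depreciation: €4,627 × 80% = €3,701.60.
After the deductible, €3,701.60 − €3,675 = €26.60 remains.
€26.60 is within the €18,363 limit, so the insurer pays €26.60.

€26.60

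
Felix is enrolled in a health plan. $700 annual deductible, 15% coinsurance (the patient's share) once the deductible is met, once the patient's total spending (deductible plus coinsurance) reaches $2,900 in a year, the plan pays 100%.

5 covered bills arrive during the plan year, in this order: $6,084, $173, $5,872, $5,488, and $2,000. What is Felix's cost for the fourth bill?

$485.65

Claim 1 — $6,084: deductible takes $700, $5,384 remains; patient's 15% is $807.60. Patient owes $1,507.60 (running OOP $1,507.60).
Claim 2 — $173: 15% coinsurance on $173 = $25.95. Patient owes $25.95 (running OOP $1,533.55).
Claim 3 — $5,872: deductible already satisfied, so patient's share is 15% × $5,872 = $880.80. Patient pays $880.80; OOP now $2,414.35.
Claim 4 — $5,488: deductible met; 15% of $5,488 = $823.20. Adding that to $2,414.35 gives $3,237.55, past the $2,900 cap; patient pays only $2,900 − $2,414.35 = $485.65.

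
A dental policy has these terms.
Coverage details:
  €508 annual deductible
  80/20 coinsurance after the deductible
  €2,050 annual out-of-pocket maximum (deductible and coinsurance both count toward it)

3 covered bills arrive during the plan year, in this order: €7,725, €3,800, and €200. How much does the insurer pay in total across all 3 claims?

€9,675

Claim 1 — €7,725: €508 to deductible, leaving €7,217; patient's 20% is €1,443.40. Patient owes €1,951.40 (running OOP €1,951.40). Insurer: €7,725 − €1,951.40 = €5,773.60.
Claim 2 — €3,800: deductible already satisfied, so patient's share is 20% × €3,800 = €760. Adding that to €1,951.40 gives €2,711.40, past the €2,050 cap; patient pays only €2,050 − €1,951.40 = €98.60. Insurer: €3,800 − €98.60 = €3,701.40.
Claim 3 — €200: deductible met; 20% of €200 = €40. Adding that to €2,050 gives €2,090, past the €2,050 cap; patient pays only €2,050 − €2,050 = €0. Insurer: €200 − €0 = €200.
Insurer total: €5,773.60 + €3,701.40 + €200 = €9,675.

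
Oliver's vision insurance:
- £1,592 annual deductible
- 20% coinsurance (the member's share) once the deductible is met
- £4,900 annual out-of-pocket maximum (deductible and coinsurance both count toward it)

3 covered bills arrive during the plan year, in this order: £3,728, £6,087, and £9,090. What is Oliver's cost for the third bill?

Bill 1, £3,728: deductible takes £1,592, £2,136 remains; 20% of £2,136 = £427.20. Member owes £2,019.20 (running OOP £2,019.20).
Bill 2, £6,087: deductible met; 20% of £6,087 = £1,217.40. Cost to member: £1,217.40. OOP to date £3,236.60.
Bill 3, £9,090: 20% coinsurance on £9,090 = £1,818. Adding that to £3,236.60 gives £5,054.60, past the £4,900 cap; member pays only £4,900 − £3,236.60 = £1,663.40.

£1,663.40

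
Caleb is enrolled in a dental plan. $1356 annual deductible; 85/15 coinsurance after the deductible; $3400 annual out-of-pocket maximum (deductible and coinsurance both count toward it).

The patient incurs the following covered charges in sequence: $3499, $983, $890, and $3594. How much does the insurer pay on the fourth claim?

Claim 1 — $3499: deductible takes $1356, $2143 remains; coinsurance $2143 × 15% = $321.45. Patient pays $1677.45; OOP now $1677.45. Insurer: $3499 − $1677.45 = $1821.55.
Claim 2 — $983: 15% coinsurance on $983 = $147.45. Patient owes $147.45 (running OOP $1824.90). Plan pays $983 − $147.45 = $835.55.
Claim 3 — $890: deductible already satisfied, so patient's share is 15% × $890 = $133.50. Patient owes $133.50 (running OOP $1958.40). Plan pays $890 − $133.50 = $756.50.
Claim 4 — $3594: deductible met; 15% of $3594 = $539.10. Patient pays $539.10; OOP now $2497.50. Plan pays $3594 − $539.10 = $3054.90.

$3054.90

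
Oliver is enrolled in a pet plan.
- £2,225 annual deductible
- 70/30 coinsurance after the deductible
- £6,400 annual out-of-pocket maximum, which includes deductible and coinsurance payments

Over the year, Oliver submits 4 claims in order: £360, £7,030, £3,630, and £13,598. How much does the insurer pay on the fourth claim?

Bill 1, £360: fully absorbed by the deductible. Cost to owner: £360. OOP to date £360. Plan pays £360 − £360 = £0.
Bill 2, £7,030: £1,865 to deductible, leaving £5,165; owner's 30% is £1,549.50. Owner owes £3,414.50 (running OOP £3,774.50). Insurer: £7,030 − £3,414.50 = £3,615.50.
Bill 3, £3,630: 30% coinsurance on £3,630 = £1,089. Cost to owner: £1,089. OOP to date £4,863.50. Insurer: £3,630 − £1,089 = £2,541.
Bill 4, £13,598: deductible already satisfied, so owner's share is 30% × £13,598 = £4,079.40. Adding that to £4,863.50 gives £8,942.90, past the £6,400 cap; owner pays only £6,400 − £4,863.50 = £1,536.50. Plan pays £13,598 − £1,536.50 = £12,061.50.

£12,061.50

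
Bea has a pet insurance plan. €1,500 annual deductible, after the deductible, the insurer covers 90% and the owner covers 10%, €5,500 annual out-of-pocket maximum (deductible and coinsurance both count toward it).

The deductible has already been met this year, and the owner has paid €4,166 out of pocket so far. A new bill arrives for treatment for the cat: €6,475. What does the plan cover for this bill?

€5,827.50

The deductible is already satisfied, so the full bill goes to coinsurance.
Owner's 10% share of €6,475 is €647.50.
Cumulative spending €4,166 + €647.50 = €4,813.50 stays under the €5,500 maximum.
Insurer pays the balance: €6,475 − €647.50 = €5,827.50.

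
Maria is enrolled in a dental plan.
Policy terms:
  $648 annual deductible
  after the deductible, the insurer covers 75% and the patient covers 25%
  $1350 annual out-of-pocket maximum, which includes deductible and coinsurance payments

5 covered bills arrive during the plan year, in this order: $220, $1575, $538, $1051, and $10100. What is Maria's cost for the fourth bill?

Claim 1 — $220: all of it applies to the deductible. Patient owes $220 (running OOP $220).
Claim 2 — $1575: $428 to deductible, leaving $1147; patient's 25% is $286.75. Patient pays $714.75; OOP now $934.75.
Claim 3 — $538: deductible already satisfied, so patient's share is 25% × $538 = $134.50. Patient owes $134.50 (running OOP $1069.25).
Claim 4 — $1051: deductible met; 25% of $1051 = $262.75. Patient owes $262.75 (running OOP $1332).

$262.75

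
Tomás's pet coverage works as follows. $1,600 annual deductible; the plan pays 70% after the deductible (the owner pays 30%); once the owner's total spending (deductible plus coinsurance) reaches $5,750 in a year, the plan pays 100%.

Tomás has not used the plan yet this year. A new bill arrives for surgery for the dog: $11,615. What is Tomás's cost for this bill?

Deductible not yet touched, so the first $1,600 of the bill goes to the deductible.
That leaves $11,615 − $1,600 = $10,015 for coinsurance.
30% of $10,015 = $3,004.50 falls to the owner.
That puts the owner's cost at $1,600 + $3,004.50 = $4,604.50 before any cap.
Year-to-date out-of-pocket becomes $0 + $4,604.50 = $4,604.50, still under the $5,750 maximum, so no cap applies.

$4,604.50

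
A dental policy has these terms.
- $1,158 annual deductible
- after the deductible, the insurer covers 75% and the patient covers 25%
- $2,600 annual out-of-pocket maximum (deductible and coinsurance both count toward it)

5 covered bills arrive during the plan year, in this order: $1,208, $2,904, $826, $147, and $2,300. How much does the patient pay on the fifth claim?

Claim 1 — $1,208: deductible takes $1,158, $50 remains; patient's 25% is $12.50. Cost to patient: $1,170.50. OOP to date $1,170.50.
Claim 2 — $2,904: 25% coinsurance on $2,904 = $726. Patient owes $726 (running OOP $1,896.50).
Claim 3 — $826: 25% coinsurance on $826 = $206.50. Patient owes $206.50 (running OOP $2,103).
Claim 4 — $147: deductible met; 25% of $147 = $36.75. Cost to patient: $36.75. OOP to date $2,139.75.
Claim 5 — $2,300: deductible met; 25% of $2,300 = $575. That would push OOP to $2,714.75, over the $2,600 cap, so patient pays $2,600 − $2,139.75 = $460.25.

$460.25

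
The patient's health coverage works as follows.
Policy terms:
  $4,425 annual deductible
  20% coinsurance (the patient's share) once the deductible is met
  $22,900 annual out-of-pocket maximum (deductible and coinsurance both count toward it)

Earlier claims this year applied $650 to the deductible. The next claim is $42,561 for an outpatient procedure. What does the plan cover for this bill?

Deductible still to meet: $4,425 − $650 = $3,775.
After the $3,775 deductible portion, $42,561 − $3,775 = $38,786 is subject to coinsurance.
Coinsurance: $38,786 × 20% = $7,757.20.
Patient responsibility before any cap: $3,775 + $7,757.20 = $11,532.20.
Year-to-date out-of-pocket becomes $650 + $11,532.20 = $12,182.20, still under the $22,900 maximum, so no cap applies.
Insurer pays the balance: $42,561 − $11,532.20 = $31,028.80.

$31,028.80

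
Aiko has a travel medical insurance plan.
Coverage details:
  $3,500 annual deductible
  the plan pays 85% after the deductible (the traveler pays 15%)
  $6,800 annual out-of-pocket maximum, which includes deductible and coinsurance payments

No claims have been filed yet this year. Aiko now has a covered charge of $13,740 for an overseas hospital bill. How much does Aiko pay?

$5,036

The full $3,500 deductible is still open; $3,500 of this bill applies to it.
The remaining $10,240 (= $13,740 − $3,500) moves to coinsurance.
Traveler's 15% share of $10,240 is $1,536.
So the traveler owes $3,500 + $1,536 = $5,036 before any cap.
Year-to-date out-of-pocket becomes $0 + $5,036 = $5,036, still under the $6,800 maximum, so no cap applies.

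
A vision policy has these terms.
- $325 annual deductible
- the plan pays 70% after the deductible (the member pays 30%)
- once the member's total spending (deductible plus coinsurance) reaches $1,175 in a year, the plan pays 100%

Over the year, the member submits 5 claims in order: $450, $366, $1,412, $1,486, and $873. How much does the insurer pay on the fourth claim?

#1 ($450): $325 to deductible, leaving $125; coinsurance $125 × 30% = $37.50. Member owes $362.50 (running OOP $362.50). Plan pays $450 − $362.50 = $87.50.
#2 ($366): deductible met; 30% of $366 = $109.80. Member pays $109.80; OOP now $472.30. Insurer: $366 − $109.80 = $256.20.
#3 ($1,412): 30% coinsurance on $1,412 = $423.60. Member pays $423.60; OOP now $895.90. Plan pays $1,412 − $423.60 = $988.40.
#4 ($1,486): 30% coinsurance on $1,486 = $445.80. That would push OOP to $1,341.70, over the $1,175 cap, so member pays $1,175 − $895.90 = $279.10. Plan pays $1,486 − $279.10 = $1,206.90.

$1,206.90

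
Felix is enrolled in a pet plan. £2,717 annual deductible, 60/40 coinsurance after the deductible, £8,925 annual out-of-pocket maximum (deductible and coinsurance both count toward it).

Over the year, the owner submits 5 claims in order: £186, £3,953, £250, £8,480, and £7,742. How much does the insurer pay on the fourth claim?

£5,088

Bill 1, £186: entire amount goes to the deductible. Owner pays £186; OOP now £186. Insurer: £186 − £186 = £0.
Bill 2, £3,953: deductible takes £2,531, £1,422 remains; owner's 40% is £568.80. Owner owes £3,099.80 (running OOP £3,285.80). Plan pays £3,953 − £3,099.80 = £853.20.
Bill 3, £250: 40% coinsurance on £250 = £100. Cost to owner: £100. OOP to date £3,385.80. Plan pays £250 − £100 = £150.
Bill 4, £8,480: 40% coinsurance on £8,480 = £3,392. Owner pays £3,392; OOP now £6,777.80. Insurer: £8,480 − £3,392 = £5,088.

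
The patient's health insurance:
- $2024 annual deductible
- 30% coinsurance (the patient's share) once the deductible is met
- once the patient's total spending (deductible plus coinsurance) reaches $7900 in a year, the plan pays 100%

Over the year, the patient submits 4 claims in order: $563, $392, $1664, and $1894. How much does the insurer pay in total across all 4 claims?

$1742.30

Bill 1, $563: fully absorbed by the deductible. Cost to patient: $563. OOP to date $563. Plan pays $563 − $563 = $0.
Bill 2, $392: fully absorbed by the deductible. Patient owes $392 (running OOP $955). Plan pays $392 − $392 = $0.
Bill 3, $1664: $1069 to deductible, leaving $595; patient's 30% is $178.50. Patient owes $1247.50 (running OOP $2202.50). Insurer: $1664 − $1247.50 = $416.50.
Bill 4, $1894: deductible met; 30% of $1894 = $568.20. Patient pays $568.20; OOP now $2770.70. Plan pays $1894 − $568.20 = $1325.80.
Insurer total = bills − patient's total = $4513 − $2770.70 = $1742.30.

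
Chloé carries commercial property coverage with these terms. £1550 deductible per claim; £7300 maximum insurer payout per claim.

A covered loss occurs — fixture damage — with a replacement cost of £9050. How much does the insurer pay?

Less the £1550 deductible: £9050 − £1550 = £7500.
Since £7500 > £7300, the payout is capped at £7300.

£7300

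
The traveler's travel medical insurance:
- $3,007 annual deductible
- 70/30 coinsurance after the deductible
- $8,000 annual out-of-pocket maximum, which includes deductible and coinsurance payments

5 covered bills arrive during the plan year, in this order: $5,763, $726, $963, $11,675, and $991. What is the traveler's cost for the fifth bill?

Claim 1 — $5,763: $3,007 finishes the deductible; $2,756 goes to coinsurance; traveler's 30% is $826.80. Traveler pays $3,833.80; OOP now $3,833.80.
Claim 2 — $726: deductible met; 30% of $726 = $217.80. Traveler owes $217.80 (running OOP $4,051.60).
Claim 3 — $963: deductible already satisfied, so traveler's share is 30% × $963 = $288.90. Traveler owes $288.90 (running OOP $4,340.50).
Claim 4 — $11,675: deductible met; 30% of $11,675 = $3,502.50. Traveler pays $3,502.50; OOP now $7,843.
Claim 5 — $991: deductible met; 30% of $991 = $297.30. Adding that to $7,843 gives $8,140.30, past the $8,000 cap; traveler pays only $8,000 − $7,843 = $157.

$157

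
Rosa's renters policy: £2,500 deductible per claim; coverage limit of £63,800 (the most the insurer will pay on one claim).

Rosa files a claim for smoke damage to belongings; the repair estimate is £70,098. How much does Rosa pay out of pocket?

Less the £2,500 deductible: £70,098 − £2,500 = £67,598.
£67,598 exceeds the £63,800 limit, so the insurer pays the limit: £63,800.
The tenant bears the rest of the original loss: £70,098 − £63,800 = £6,298.

£6,298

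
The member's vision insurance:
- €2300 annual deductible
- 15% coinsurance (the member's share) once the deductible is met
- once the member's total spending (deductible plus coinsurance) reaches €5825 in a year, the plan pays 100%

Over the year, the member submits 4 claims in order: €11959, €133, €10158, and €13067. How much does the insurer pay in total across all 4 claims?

Claim 1 (€11959): €2300 finishes the deductible; €9659 goes to coinsurance; member's 15% is €1448.85. Cost to member: €3748.85. OOP to date €3748.85. Insurer: €11959 − €3748.85 = €8210.15.
Claim 2 (€133): deductible met; 15% of €133 = €19.95. Member pays €19.95; OOP now €3768.80. Insurer: €133 − €19.95 = €113.05.
Claim 3 (€10158): 15% coinsurance on €10158 = €1523.70. Member pays €1523.70; OOP now €5292.50. Insurer: €10158 − €1523.70 = €8634.30.
Claim 4 (€13067): 15% coinsurance on €13067 = €1960.05. OOP would hit €7252.55 > €5825, so the cap limits the member to €5825 − €5292.50 = €532.50. Insurer: €13067 − €532.50 = €12534.50.
Insurer total: €8210.15 + €113.05 + €8634.30 + €12534.50 = €29492.

€29492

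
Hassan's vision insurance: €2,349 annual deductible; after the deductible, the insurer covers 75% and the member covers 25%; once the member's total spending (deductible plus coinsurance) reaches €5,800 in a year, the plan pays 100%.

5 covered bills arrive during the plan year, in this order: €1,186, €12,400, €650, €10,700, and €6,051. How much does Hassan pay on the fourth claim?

Claim 1 (€1,186): fully absorbed by the deductible. Member owes €1,186 (running OOP €1,186).
Claim 2 (€12,400): €1,163 to deductible, leaving €11,237; member's 25% is €2,809.25. Member owes €3,972.25 (running OOP €5,158.25).
Claim 3 (€650): 25% coinsurance on €650 = €162.50. Member owes €162.50 (running OOP €5,320.75).
Claim 4 (€10,700): deductible already satisfied, so member's share is 25% × €10,700 = €2,675. That would push OOP to €7,995.75, over the €5,800 cap, so member pays €5,800 − €5,320.75 = €479.25.

€479.25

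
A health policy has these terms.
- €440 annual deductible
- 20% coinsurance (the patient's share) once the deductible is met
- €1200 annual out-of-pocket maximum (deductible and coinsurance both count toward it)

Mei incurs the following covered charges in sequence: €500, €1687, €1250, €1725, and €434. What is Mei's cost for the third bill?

Claim 1 — €500: €440 finishes the deductible; €60 goes to coinsurance; coinsurance €60 × 20% = €12. Patient owes €452 (running OOP €452).
Claim 2 — €1687: deductible met; 20% of €1687 = €337.40. Patient pays €337.40; OOP now €789.40.
Claim 3 — €1250: deductible already satisfied, so patient's share is 20% × €1250 = €250. Patient owes €250 (running OOP €1039.40).

€250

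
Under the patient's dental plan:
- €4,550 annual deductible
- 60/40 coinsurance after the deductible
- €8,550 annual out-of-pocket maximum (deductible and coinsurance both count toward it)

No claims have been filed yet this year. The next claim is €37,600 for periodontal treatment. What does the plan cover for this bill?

€29,050

Nothing has been paid toward the €4,550 deductible, so the first €4,550 of this charge is applied there.
The remaining €33,050 (= €37,600 − €4,550) moves to coinsurance.
40% of €33,050 = €13,220 falls to the patient.
That puts the patient's cost at €4,550 + €13,220 = €17,770 before any cap.
Year-to-date out-of-pocket would reach €0 + €17,770 = €17,770, above the €8,550 maximum, so the patient pays only €8,550 − €0 = €8,550.
The insurer covers the remainder: €37,600 − €8,550 = €29,050.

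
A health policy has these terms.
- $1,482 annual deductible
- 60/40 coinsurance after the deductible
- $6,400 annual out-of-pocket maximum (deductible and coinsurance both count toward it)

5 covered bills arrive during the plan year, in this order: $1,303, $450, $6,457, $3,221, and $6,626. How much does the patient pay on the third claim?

$2,582.80

Bill 1, $1,303: fully absorbed by the deductible. Patient pays $1,303; OOP now $1,303.
Bill 2, $450: $179 to deductible, leaving $271; 40% of $271 = $108.40. Patient owes $287.40 (running OOP $1,590.40).
Bill 3, $6,457: 40% coinsurance on $6,457 = $2,582.80. Cost to patient: $2,582.80. OOP to date $4,173.20.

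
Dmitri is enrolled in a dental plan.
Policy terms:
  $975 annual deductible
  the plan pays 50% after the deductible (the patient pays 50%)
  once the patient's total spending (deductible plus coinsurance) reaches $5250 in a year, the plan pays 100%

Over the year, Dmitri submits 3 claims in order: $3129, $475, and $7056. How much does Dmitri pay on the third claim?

Claim 1 ($3129): deductible takes $975, $2154 remains; coinsurance $2154 × 50% = $1077. Cost to patient: $2052. OOP to date $2052.
Claim 2 ($475): 50% coinsurance on $475 = $237.50. Patient pays $237.50; OOP now $2289.50.
Claim 3 ($7056): deductible already satisfied, so patient's share is 50% × $7056 = $3528. Adding that to $2289.50 gives $5817.50, past the $5250 cap; patient pays only $5250 − $2289.50 = $2960.50.

$2960.50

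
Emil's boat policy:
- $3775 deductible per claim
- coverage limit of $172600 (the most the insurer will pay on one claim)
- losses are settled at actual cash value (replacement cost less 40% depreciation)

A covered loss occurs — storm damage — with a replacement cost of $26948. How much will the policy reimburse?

$12393.80

At 40% depreciation, ACV = $26948 − $10779.20 = $16168.80.
Less the $3775 deductible: $16168.80 − $3775 = $12393.80.
That's under the $172600 cap, so the insurer reimburses the full $12393.80.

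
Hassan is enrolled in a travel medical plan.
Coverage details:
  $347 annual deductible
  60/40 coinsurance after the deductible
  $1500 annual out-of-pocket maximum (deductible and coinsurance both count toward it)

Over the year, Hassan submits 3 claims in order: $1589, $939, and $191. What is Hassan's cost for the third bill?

$76.40

Claim 1 ($1589): $347 to deductible, leaving $1242; 40% of $1242 = $496.80. Traveler pays $843.80; OOP now $843.80.
Claim 2 ($939): 40% coinsurance on $939 = $375.60. Traveler pays $375.60; OOP now $1219.40.
Claim 3 ($191): 40% coinsurance on $191 = $76.40. Cost to traveler: $76.40. OOP to date $1295.80.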